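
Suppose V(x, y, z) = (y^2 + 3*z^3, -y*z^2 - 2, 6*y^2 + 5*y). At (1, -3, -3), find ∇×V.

(-13, 81, 6)

(∇×V)₁ = ∂V₃/∂y − ∂V₂/∂z = 2*y*z + 12*y + 5
(∇×V)₂ = ∂V₁/∂z − ∂V₃/∂x = 9*z^2
(∇×V)₃ = ∂V₂/∂x − ∂V₁/∂y = -2*y
∇×V = (2*y*z + 12*y + 5, 9*z^2, -2*y)
At (1, -3, -3): (-13, 81, 6).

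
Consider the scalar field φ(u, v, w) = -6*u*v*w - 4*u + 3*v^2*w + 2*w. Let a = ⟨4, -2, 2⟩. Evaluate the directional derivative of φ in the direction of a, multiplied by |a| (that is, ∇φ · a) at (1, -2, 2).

204

∂φ/∂u = -6*v*w - 4
∂φ/∂v = -6*u*w + 6*v*w
∂φ/∂w = -6*u*v + 3*v^2 + 2
∇φ at (1, -2, 2) = (20, -36, 26)
∇φ · a = (20)(4) + (-36)(-2) + (26)(2) = 204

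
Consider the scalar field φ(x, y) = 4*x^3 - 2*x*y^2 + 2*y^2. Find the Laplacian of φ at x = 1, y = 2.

∂²φ/∂x² = 24*x
∂²φ/∂y² = 4*(-x + 1)
∇²φ = 20*x + 4
At (1, 2): 24.

24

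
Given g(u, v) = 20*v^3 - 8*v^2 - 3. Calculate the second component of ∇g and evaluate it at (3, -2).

(∇g)_2 = ∂g/∂v = 60*v^2 - 16*v
At (3, -2): 272.

272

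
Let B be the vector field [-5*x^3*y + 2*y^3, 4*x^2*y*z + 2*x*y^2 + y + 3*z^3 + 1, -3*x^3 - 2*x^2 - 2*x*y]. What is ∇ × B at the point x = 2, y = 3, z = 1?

(∇×B)₁ = ∂B₃/∂y − ∂B₂/∂z = -4*x^2*y - 2*x - 9*z^2
(∇×B)₂ = ∂B₁/∂z − ∂B₃/∂x = 9*x^2 + 4*x + 2*y
(∇×B)₃ = ∂B₂/∂x − ∂B₁/∂y = 5*x^3 + 8*x*y*z - 4*y^2
∇×B = (-4*x^2*y - 2*x - 9*z^2, 9*x^2 + 4*x + 2*y, 5*x^3 + 8*x*y*z - 4*y^2)
At (2, 3, 1): (-61, 50, 52).

(-61, 50, 52)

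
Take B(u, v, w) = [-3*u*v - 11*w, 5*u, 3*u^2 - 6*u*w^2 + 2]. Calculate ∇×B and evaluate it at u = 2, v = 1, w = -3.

(0, 31, 11)

(∇×B)₁ = ∂B₃/∂v − ∂B₂/∂w = 0
(∇×B)₂ = ∂B₁/∂w − ∂B₃/∂u = -6*u + 6*w^2 - 11
(∇×B)₃ = ∂B₂/∂u − ∂B₁/∂v = 3*u + 5
∇×B = (0, -6*u + 6*w^2 - 11, 3*u + 5)
At (2, 1, -3): (0, 31, 11).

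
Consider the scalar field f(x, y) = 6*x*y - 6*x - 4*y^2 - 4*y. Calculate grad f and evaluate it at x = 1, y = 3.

(12, -22)

∂f/∂x = 6*y - 6
∂f/∂y = 6*x - 8*y - 4
∇f = (6*y - 6, 6*x - 8*y - 4)
At (1, 3): (12, -22).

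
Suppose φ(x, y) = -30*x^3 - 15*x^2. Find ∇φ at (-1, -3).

∂φ/∂x = -90*x^2 - 30*x
∂φ/∂y = 0
∇φ = (-90*x^2 - 30*x, 0)
At (-1, -3): (-60, 0).

(-60, 0)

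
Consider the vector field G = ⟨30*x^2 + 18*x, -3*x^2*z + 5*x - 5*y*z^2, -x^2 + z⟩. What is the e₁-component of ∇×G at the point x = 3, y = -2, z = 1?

7

(∇×G)_1 = ∂G₃/∂y − ∂G₂/∂z
= 0 − (-3*x^2 - 10*y*z)
= 3*x^2 + 10*y*z
At (3, -2, 1): 7.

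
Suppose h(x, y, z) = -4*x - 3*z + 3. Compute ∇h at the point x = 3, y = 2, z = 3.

(-4, 0, -3)

∂h/∂x = -4
∂h/∂y = 0
∂h/∂z = -3
∇h = (-4, 0, -3)
At (3, 2, 3): (-4, 0, -3).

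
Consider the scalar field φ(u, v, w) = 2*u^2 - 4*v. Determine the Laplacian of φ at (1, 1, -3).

4

∂²φ/∂u² = 4
∂²φ/∂v² = 0
∂²φ/∂w² = 0
∇²φ = 4
At (1, 1, -3): 4.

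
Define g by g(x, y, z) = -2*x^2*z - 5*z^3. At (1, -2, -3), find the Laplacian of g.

∂²g/∂x² = -4*z
∂²g/∂y² = 0
∂²g/∂z² = -30*z
∇²g = -34*z
At (1, -2, -3): 102.

102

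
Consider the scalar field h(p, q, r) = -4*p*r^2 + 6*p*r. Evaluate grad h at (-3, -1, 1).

(2, 0, 6)

∂h/∂p = -4*r^2 + 6*r
∂h/∂q = 0
∂h/∂r = -8*p*r + 6*p
∇h = (-4*r^2 + 6*r, 0, -8*p*r + 6*p)
At (-3, -1, 1): (2, 0, 6).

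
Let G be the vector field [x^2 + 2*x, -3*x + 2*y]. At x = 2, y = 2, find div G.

8

∂G₁/∂x = 2*x + 2
∂G₂/∂y = 2
∇·G = 2*x + 4
At (2, 2): 8.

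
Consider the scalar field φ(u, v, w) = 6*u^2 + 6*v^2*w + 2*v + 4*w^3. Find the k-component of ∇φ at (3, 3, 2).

(∇φ)_3 = ∂φ/∂w = 6*v^2 + 12*w^2
At (3, 3, 2): 102.

102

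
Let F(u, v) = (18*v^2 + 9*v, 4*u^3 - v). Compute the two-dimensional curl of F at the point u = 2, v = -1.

75

∂F₂/∂u = 12*u^2
∂F₁/∂v = 36*v + 9
Scalar curl = 12*u^2 - 36*v - 9
At (2, -1): 75.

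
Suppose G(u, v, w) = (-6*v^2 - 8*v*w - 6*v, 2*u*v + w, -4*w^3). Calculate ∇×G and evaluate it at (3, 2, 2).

(∇×G)₁ = ∂G₃/∂v − ∂G₂/∂w = -1
(∇×G)₂ = ∂G₁/∂w − ∂G₃/∂u = -8*v
(∇×G)₃ = ∂G₂/∂u − ∂G₁/∂v = 14*v + 8*w + 6
∇×G = (-1, -8*v, 14*v + 8*w + 6)
At (3, 2, 2): (-1, -16, 50).

(-1, -16, 50)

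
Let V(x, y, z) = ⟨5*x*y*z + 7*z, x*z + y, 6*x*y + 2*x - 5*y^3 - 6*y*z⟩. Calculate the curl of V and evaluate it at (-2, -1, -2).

(-13, 21, -22)

(∇×V)₁ = ∂V₃/∂y − ∂V₂/∂z = 5*x - 15*y^2 - 6*z
(∇×V)₂ = ∂V₁/∂z − ∂V₃/∂x = 5*x*y - 6*y + 5
(∇×V)₃ = ∂V₂/∂x − ∂V₁/∂y = -5*x*z + z
∇×V = (5*x - 15*y^2 - 6*z, 5*x*y - 6*y + 5, -5*x*z + z)
At (-2, -1, -2): (-13, 21, -22).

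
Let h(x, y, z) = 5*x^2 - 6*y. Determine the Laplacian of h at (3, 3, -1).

∂²h/∂x² = 10
∂²h/∂y² = 0
∂²h/∂z² = 0
∇²h = 10
At (3, 3, -1): 10.

10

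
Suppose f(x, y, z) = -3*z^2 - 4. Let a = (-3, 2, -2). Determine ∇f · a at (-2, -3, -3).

-36

∂f/∂x = 0
∂f/∂y = 0
∂f/∂z = -6*z
∇f at (-2, -3, -3) = (0, 0, 18)
∇f · a = (0)(-3) + (0)(2) + (18)(-2) = -36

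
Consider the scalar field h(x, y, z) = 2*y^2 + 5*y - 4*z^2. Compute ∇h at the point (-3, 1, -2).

∂h/∂x = 0
∂h/∂y = 4*y + 5
∂h/∂z = -8*z
∇h = (0, 4*y + 5, -8*z)
At (-3, 1, -2): (0, 9, 16).

(0, 9, 16)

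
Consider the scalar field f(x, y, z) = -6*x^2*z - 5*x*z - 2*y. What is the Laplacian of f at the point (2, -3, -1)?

∂²f/∂x² = -12*z
∂²f/∂y² = 0
∂²f/∂z² = 0
∇²f = -12*z
At (2, -3, -1): 12.

12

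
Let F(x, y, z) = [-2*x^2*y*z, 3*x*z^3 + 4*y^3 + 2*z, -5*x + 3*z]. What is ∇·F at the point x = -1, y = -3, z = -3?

∂F₁/∂x = -4*x*y*z
∂F₂/∂y = 12*y^2
∂F₃/∂z = 3
∇·F = -4*x*y*z + 12*y^2 + 3
At (-1, -3, -3): 147.

147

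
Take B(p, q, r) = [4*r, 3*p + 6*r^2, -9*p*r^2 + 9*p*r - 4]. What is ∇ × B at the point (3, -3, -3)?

(∇×B)₁ = ∂B₃/∂q − ∂B₂/∂r = -12*r
(∇×B)₂ = ∂B₁/∂r − ∂B₃/∂p = 9*r^2 - 9*r + 4
(∇×B)₃ = ∂B₂/∂p − ∂B₁/∂q = 3
∇×B = (-12*r, 9*r^2 - 9*r + 4, 3)
At (3, -3, -3): (36, 112, 3).

(36, 112, 3)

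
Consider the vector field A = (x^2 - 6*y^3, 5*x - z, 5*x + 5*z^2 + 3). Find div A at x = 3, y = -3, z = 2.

26

∂A₁/∂x = 2*x
∂A₂/∂y = 0
∂A₃/∂z = 10*z
∇·A = 2*x + 10*z
At (3, -3, 2): 26.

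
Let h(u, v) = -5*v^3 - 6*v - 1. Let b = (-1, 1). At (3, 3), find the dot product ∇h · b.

∂h/∂u = 0
∂h/∂v = -15*v^2 - 6
∇h at (3, 3) = (0, -141)
∇h · b = (0)(-1) + (-141)(1) = -141

-141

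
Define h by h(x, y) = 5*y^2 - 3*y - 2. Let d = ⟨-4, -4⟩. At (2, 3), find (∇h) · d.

∂h/∂x = 0
∂h/∂y = 10*y - 3
∇h at (2, 3) = (0, 27)
∇h · d = (0)(-4) + (27)(-4) = -108

-108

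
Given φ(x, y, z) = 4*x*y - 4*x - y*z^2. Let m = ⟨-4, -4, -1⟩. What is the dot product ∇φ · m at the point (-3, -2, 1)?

96

∂φ/∂x = 4*y - 4
∂φ/∂y = 4*x - z^2
∂φ/∂z = -2*y*z
∇φ at (-3, -2, 1) = (-12, -13, 4)
∇φ · m = (-12)(-4) + (-13)(-4) + (4)(-1) = 96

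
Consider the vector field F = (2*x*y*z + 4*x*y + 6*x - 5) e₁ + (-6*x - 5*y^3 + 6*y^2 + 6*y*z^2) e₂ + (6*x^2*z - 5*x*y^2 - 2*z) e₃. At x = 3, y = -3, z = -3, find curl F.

(∇×F)₁ = ∂F₃/∂y − ∂F₂/∂z = -10*x*y - 12*y*z
(∇×F)₂ = ∂F₁/∂z − ∂F₃/∂x = 2*x*y - 12*x*z + 5*y^2
(∇×F)₃ = ∂F₂/∂x − ∂F₁/∂y = -2*x*z - 4*x - 6
∇×F = (-10*x*y - 12*y*z, 2*x*y - 12*x*z + 5*y^2, -2*x*z - 4*x - 6)
At (3, -3, -3): (-18, 135, 0).

(-18, 135, 0)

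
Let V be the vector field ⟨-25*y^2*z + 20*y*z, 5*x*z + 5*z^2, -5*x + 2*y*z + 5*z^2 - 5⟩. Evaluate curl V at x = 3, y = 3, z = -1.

(∇×V)₁ = ∂V₃/∂y − ∂V₂/∂z = -5*x - 8*z
(∇×V)₂ = ∂V₁/∂z − ∂V₃/∂x = -25*y^2 + 20*y + 5
(∇×V)₃ = ∂V₂/∂x − ∂V₁/∂y = 50*y*z - 15*z
∇×V = (-5*x - 8*z, -25*y^2 + 20*y + 5, 50*y*z - 15*z)
At (3, 3, -1): (-7, -160, -135).

(-7, -160, -135)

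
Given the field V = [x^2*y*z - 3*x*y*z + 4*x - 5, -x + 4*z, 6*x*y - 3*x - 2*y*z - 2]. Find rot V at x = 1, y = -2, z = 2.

(-2, 19, 3)

(∇×V)₁ = ∂V₃/∂y − ∂V₂/∂z = 6*x - 2*z - 4
(∇×V)₂ = ∂V₁/∂z − ∂V₃/∂x = x^2*y - 3*x*y - 6*y + 3
(∇×V)₃ = ∂V₂/∂x − ∂V₁/∂y = -x^2*z + 3*x*z - 1
∇×V = (6*x - 2*z - 4, x^2*y - 3*x*y - 6*y + 3, -x^2*z + 3*x*z - 1)
At (1, -2, 2): (-2, 19, 3).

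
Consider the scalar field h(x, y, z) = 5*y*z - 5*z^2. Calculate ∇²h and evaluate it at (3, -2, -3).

-10

∂²h/∂x² = 0
∂²h/∂y² = 0
∂²h/∂z² = -10
∇²h = -10
At (3, -2, -3): -10.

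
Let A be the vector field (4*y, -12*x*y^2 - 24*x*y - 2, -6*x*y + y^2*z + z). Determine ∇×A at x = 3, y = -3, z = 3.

(∇×A)₁ = ∂A₃/∂y − ∂A₂/∂z = -6*x + 2*y*z
(∇×A)₂ = ∂A₁/∂z − ∂A₃/∂x = 6*y
(∇×A)₃ = ∂A₂/∂x − ∂A₁/∂y = -12*y^2 - 24*y - 4
∇×A = (-6*x + 2*y*z, 6*y, -12*y^2 - 24*y - 4)
At (3, -3, 3): (-36, -18, -40).

(-36, -18, -40)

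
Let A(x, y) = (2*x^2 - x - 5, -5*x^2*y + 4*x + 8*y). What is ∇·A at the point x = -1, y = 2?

-2

∂A₁/∂x = 4*x - 1
∂A₂/∂y = -5*x^2 + 8
∇·A = -5*x^2 + 4*x + 7
At (-1, 2): -2.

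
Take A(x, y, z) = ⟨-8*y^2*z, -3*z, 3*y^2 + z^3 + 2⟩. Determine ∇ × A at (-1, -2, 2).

(∇×A)₁ = ∂A₃/∂y − ∂A₂/∂z = 6*y + 3
(∇×A)₂ = ∂A₁/∂z − ∂A₃/∂x = -8*y^2
(∇×A)₃ = ∂A₂/∂x − ∂A₁/∂y = 16*y*z
∇×A = (6*y + 3, -8*y^2, 16*y*z)
At (-1, -2, 2): (-9, -32, -64).

(-9, -32, -64)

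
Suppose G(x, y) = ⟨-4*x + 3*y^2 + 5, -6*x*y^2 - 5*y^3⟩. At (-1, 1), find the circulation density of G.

-12

∂G₂/∂x = -6*y^2
∂G₁/∂y = 6*y
Scalar curl = -6*y^2 - 6*y
At (-1, 1): -12.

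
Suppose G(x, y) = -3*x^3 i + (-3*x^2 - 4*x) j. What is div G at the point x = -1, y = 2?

-9

∂G₁/∂x = -9*x^2
∂G₂/∂y = 0
∇·G = -9*x^2
At (-1, 2): -9.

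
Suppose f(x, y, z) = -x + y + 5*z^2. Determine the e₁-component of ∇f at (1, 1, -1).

-1

(∇f)_1 = ∂f/∂x = -1
At (1, 1, -1): -1.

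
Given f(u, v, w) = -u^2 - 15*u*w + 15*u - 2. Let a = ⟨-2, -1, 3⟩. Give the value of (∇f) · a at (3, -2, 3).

-63

∂f/∂u = -2*u - 15*w + 15
∂f/∂v = 0
∂f/∂w = -15*u
∇f at (3, -2, 3) = (-36, 0, -45)
∇f · a = (-36)(-2) + (0)(-1) + (-45)(3) = -63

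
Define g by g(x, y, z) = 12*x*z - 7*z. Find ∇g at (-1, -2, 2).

(24, 0, -19)

∂g/∂x = 12*z
∂g/∂y = 0
∂g/∂z = 12*x - 7
∇g = (12*z, 0, 12*x - 7)
At (-1, -2, 2): (24, 0, -19).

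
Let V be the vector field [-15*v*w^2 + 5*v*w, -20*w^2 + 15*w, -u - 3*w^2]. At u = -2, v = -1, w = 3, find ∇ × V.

(∇×V)₁ = ∂V₃/∂v − ∂V₂/∂w = 40*w - 15
(∇×V)₂ = ∂V₁/∂w − ∂V₃/∂u = -30*v*w + 5*v + 1
(∇×V)₃ = ∂V₂/∂u − ∂V₁/∂v = 15*w^2 - 5*w
∇×V = (40*w - 15, -30*v*w + 5*v + 1, 15*w^2 - 5*w)
At (-2, -1, 3): (105, 86, 120).

(105, 86, 120)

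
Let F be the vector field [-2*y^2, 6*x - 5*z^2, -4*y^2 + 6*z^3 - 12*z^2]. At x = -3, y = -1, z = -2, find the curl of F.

(∇×F)₁ = ∂F₃/∂y − ∂F₂/∂z = -8*y + 10*z
(∇×F)₂ = ∂F₁/∂z − ∂F₃/∂x = 0
(∇×F)₃ = ∂F₂/∂x − ∂F₁/∂y = 4*y + 6
∇×F = (-8*y + 10*z, 0, 4*y + 6)
At (-3, -1, -2): (-12, 0, 2).

(-12, 0, 2)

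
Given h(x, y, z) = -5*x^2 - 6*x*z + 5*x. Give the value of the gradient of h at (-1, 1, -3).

(33, 0, 6)

∂h/∂x = -10*x - 6*z + 5
∂h/∂y = 0
∂h/∂z = -6*x
∇h = (-10*x - 6*z + 5, 0, -6*x)
At (-1, 1, -3): (33, 0, 6).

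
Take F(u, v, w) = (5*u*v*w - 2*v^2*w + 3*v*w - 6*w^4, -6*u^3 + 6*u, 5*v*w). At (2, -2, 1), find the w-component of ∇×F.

(∇×F)_3 = ∂F₂/∂u − ∂F₁/∂v
= -18*u^2 + 6 − (5*u*w - 4*v*w + 3*w)
= -18*u^2 - 5*u*w + 4*v*w - 3*w + 6
At (2, -2, 1): -87.

-87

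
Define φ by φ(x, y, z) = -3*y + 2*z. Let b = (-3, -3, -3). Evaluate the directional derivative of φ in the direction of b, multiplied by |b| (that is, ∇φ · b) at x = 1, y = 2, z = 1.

3

∂φ/∂x = 0
∂φ/∂y = -3
∂φ/∂z = 2
∇φ at (1, 2, 1) = (0, -3, 2)
∇φ · b = (0)(-3) + (-3)(-3) + (2)(-3) = 3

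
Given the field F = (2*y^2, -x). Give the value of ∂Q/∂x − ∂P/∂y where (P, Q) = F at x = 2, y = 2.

∂F₂/∂x = -1
∂F₁/∂y = 4*y
Scalar curl = -4*y - 1
At (2, 2): -9.

-9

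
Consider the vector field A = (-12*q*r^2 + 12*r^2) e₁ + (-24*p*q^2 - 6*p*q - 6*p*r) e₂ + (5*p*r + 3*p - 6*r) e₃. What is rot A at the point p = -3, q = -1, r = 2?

(∇×A)₁ = ∂A₃/∂q − ∂A₂/∂r = 6*p
(∇×A)₂ = ∂A₁/∂r − ∂A₃/∂p = -24*q*r + 19*r - 3
(∇×A)₃ = ∂A₂/∂p − ∂A₁/∂q = -24*q^2 - 6*q + 12*r^2 - 6*r
∇×A = (6*p, -24*q*r + 19*r - 3, -24*q^2 - 6*q + 12*r^2 - 6*r)
At (-3, -1, 2): (-18, 83, 18).

(-18, 83, 18)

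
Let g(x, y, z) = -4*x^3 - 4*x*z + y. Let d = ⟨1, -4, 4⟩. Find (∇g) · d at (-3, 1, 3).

∂g/∂x = -12*x^2 - 4*z
∂g/∂y = 1
∂g/∂z = -4*x
∇g at (-3, 1, 3) = (-120, 1, 12)
∇g · d = (-120)(1) + (1)(-4) + (12)(4) = -76

-76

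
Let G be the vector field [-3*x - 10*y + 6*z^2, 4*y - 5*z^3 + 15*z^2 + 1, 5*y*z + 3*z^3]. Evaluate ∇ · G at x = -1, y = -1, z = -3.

77

∂G₁/∂x = -3
∂G₂/∂y = 4
∂G₃/∂z = 5*y + 9*z^2
∇·G = 5*y + 9*z^2 + 1
At (-1, -1, -3): 77.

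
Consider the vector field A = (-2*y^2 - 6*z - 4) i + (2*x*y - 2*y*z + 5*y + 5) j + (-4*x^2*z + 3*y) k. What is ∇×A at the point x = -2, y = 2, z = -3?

(∇×A)₁ = ∂A₃/∂y − ∂A₂/∂z = 2*y + 3
(∇×A)₂ = ∂A₁/∂z − ∂A₃/∂x = 8*x*z - 6
(∇×A)₃ = ∂A₂/∂x − ∂A₁/∂y = 6*y
∇×A = (2*y + 3, 8*x*z - 6, 6*y)
At (-2, 2, -3): (7, 42, 12).

(7, 42, 12)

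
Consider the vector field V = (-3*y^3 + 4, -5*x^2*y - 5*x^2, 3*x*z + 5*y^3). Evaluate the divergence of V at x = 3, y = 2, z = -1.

∂V₁/∂x = 0
∂V₂/∂y = -5*x^2
∂V₃/∂z = 3*x
∇·V = -5*x^2 + 3*x
At (3, 2, -1): -36.

-36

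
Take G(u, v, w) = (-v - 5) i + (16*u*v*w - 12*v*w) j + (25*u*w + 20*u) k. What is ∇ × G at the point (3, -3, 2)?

(108, -70, -95)

(∇×G)₁ = ∂G₃/∂v − ∂G₂/∂w = -16*u*v + 12*v
(∇×G)₂ = ∂G₁/∂w − ∂G₃/∂u = -25*w - 20
(∇×G)₃ = ∂G₂/∂u − ∂G₁/∂v = 16*v*w + 1
∇×G = (-16*u*v + 12*v, -25*w - 20, 16*v*w + 1)
At (3, -3, 2): (108, -70, -95).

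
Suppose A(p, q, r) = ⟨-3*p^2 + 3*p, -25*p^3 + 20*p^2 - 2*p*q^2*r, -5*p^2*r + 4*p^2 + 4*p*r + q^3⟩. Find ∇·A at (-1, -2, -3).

∂A₁/∂p = -6*p + 3
∂A₂/∂q = -4*p*q*r
∂A₃/∂r = -5*p^2 + 4*p
∇·A = -5*p^2 - 4*p*q*r - 2*p + 3
At (-1, -2, -3): 24.

24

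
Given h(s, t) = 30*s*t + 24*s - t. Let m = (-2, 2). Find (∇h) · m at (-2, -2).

-50

∂h/∂s = 30*t + 24
∂h/∂t = 30*s - 1
∇h at (-2, -2) = (-36, -61)
∇h · m = (-36)(-2) + (-61)(2) = -50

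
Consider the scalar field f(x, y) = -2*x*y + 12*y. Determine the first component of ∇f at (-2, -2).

4

(∇f)_1 = ∂f/∂x = -2*y
At (-2, -2): 4.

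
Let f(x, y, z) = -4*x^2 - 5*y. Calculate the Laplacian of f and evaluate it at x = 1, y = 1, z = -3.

∂²f/∂x² = -8
∂²f/∂y² = 0
∂²f/∂z² = 0
∇²f = -8
At (1, 1, -3): -8.

-8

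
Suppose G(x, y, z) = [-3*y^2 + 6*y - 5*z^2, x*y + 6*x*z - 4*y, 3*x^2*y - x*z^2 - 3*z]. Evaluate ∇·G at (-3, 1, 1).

-4

∂G₁/∂x = 0
∂G₂/∂y = x - 4
∂G₃/∂z = -2*x*z - 3
∇·G = -2*x*z + x - 7
At (-3, 1, 1): -4.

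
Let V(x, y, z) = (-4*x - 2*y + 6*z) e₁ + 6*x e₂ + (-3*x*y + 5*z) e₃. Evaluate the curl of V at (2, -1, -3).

(∇×V)₁ = ∂V₃/∂y − ∂V₂/∂z = -3*x
(∇×V)₂ = ∂V₁/∂z − ∂V₃/∂x = 3*y + 6
(∇×V)₃ = ∂V₂/∂x − ∂V₁/∂y = 8
∇×V = (-3*x, 3*y + 6, 8)
At (2, -1, -3): (-6, 3, 8).

(-6, 3, 8)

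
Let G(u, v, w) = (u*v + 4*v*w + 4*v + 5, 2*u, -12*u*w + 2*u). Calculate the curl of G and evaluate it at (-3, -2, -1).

(0, -22, 5)

(∇×G)₁ = ∂G₃/∂v − ∂G₂/∂w = 0
(∇×G)₂ = ∂G₁/∂w − ∂G₃/∂u = 4*v + 12*w - 2
(∇×G)₃ = ∂G₂/∂u − ∂G₁/∂v = -u - 4*w - 2
∇×G = (0, 4*v + 12*w - 2, -u - 4*w - 2)
At (-3, -2, -1): (0, -22, 5).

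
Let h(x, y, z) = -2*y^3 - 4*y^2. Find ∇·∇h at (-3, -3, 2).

28

∂²h/∂x² = 0
∂²h/∂y² = -4*(3*y + 2)
∂²h/∂z² = 0
∇²h = -12*y - 8
At (-3, -3, 2): 28.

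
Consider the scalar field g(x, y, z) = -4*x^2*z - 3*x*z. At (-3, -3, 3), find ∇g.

(63, 0, -27)

∂g/∂x = -8*x*z - 3*z
∂g/∂y = 0
∂g/∂z = -4*x^2 - 3*x
∇g = (-8*x*z - 3*z, 0, -4*x^2 - 3*x)
At (-3, -3, 3): (63, 0, -27).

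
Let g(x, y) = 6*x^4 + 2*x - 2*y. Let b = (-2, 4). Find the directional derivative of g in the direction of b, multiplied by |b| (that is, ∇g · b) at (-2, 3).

372

∂g/∂x = 24*x^3 + 2
∂g/∂y = -2
∇g at (-2, 3) = (-190, -2)
∇g · b = (-190)(-2) + (-2)(4) = 372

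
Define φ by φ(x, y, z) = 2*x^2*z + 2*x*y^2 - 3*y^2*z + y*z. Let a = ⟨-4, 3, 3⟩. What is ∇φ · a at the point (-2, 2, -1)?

∂φ/∂x = 4*x*z + 2*y^2
∂φ/∂y = 4*x*y - 6*y*z + z
∂φ/∂z = 2*x^2 - 3*y^2 + y
∇φ at (-2, 2, -1) = (16, -5, -2)
∇φ · a = (16)(-4) + (-5)(3) + (-2)(3) = -85

-85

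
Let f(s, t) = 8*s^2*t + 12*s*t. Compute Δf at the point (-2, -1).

-16

∂²f/∂s² = 16*t
∂²f/∂t² = 0
∇²f = 16*t
At (-2, -1): -16.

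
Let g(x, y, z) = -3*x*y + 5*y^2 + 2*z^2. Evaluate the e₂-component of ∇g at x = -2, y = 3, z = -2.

36

(∇g)_2 = ∂g/∂y = -3*x + 10*y
At (-2, 3, -2): 36.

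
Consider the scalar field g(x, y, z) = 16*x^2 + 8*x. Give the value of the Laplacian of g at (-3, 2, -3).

32

∂²g/∂x² = 32
∂²g/∂y² = 0
∂²g/∂z² = 0
∇²g = 32
At (-3, 2, -3): 32.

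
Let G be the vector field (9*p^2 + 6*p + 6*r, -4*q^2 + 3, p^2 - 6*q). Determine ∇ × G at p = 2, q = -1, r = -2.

(∇×G)₁ = ∂G₃/∂q − ∂G₂/∂r = -6
(∇×G)₂ = ∂G₁/∂r − ∂G₃/∂p = -2*p + 6
(∇×G)₃ = ∂G₂/∂p − ∂G₁/∂q = 0
∇×G = (-6, -2*p + 6, 0)
At (2, -1, -2): (-6, 2, 0).

(-6, 2, 0)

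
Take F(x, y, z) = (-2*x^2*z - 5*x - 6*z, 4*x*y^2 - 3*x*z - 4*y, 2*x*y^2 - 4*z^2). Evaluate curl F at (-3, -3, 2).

(27, -42, 30)

(∇×F)₁ = ∂F₃/∂y − ∂F₂/∂z = 4*x*y + 3*x
(∇×F)₂ = ∂F₁/∂z − ∂F₃/∂x = -2*x^2 - 2*y^2 - 6
(∇×F)₃ = ∂F₂/∂x − ∂F₁/∂y = 4*y^2 - 3*z
∇×F = (4*x*y + 3*x, -2*x^2 - 2*y^2 - 6, 4*y^2 - 3*z)
At (-3, -3, 2): (27, -42, 30).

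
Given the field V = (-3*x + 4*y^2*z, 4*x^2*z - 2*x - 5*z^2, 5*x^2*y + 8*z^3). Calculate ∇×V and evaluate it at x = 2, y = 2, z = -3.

(-26, -24, -2)

(∇×V)₁ = ∂V₃/∂y − ∂V₂/∂z = x^2 + 10*z
(∇×V)₂ = ∂V₁/∂z − ∂V₃/∂x = -10*x*y + 4*y^2
(∇×V)₃ = ∂V₂/∂x − ∂V₁/∂y = 8*x*z - 8*y*z - 2
∇×V = (x^2 + 10*z, -10*x*y + 4*y^2, 8*x*z - 8*y*z - 2)
At (2, 2, -3): (-26, -24, -2).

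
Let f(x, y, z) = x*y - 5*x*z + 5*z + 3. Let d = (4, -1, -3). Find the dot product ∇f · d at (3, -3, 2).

∂f/∂x = y - 5*z
∂f/∂y = x
∂f/∂z = -5*x + 5
∇f at (3, -3, 2) = (-13, 3, -10)
∇f · d = (-13)(4) + (3)(-1) + (-10)(-3) = -25

-25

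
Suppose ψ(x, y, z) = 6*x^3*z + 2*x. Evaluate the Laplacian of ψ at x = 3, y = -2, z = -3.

-324

∂²ψ/∂x² = 36*x*z
∂²ψ/∂y² = 0
∂²ψ/∂z² = 0
∇²ψ = 36*x*z
At (3, -2, -3): -324.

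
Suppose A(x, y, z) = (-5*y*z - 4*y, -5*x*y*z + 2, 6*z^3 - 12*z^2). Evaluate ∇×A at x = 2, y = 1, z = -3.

(∇×A)₁ = ∂A₃/∂y − ∂A₂/∂z = 5*x*y
(∇×A)₂ = ∂A₁/∂z − ∂A₃/∂x = -5*y
(∇×A)₃ = ∂A₂/∂x − ∂A₁/∂y = -5*y*z + 5*z + 4
∇×A = (5*x*y, -5*y, -5*y*z + 5*z + 4)
At (2, 1, -3): (10, -5, 4).

(10, -5, 4)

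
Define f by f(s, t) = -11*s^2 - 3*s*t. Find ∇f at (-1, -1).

(25, 3)

∂f/∂s = -22*s - 3*t
∂f/∂t = -3*s
∇f = (-22*s - 3*t, -3*s)
At (-1, -1): (25, 3).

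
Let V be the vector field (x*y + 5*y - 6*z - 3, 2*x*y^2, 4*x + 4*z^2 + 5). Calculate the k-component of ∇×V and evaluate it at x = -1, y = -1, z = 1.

-2

(∇×V)_3 = ∂V₂/∂x − ∂V₁/∂y
= 2*y^2 − (x + 5)
= -x + 2*y^2 - 5
At (-1, -1, 1): -2.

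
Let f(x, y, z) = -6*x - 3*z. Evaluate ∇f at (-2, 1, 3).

∂f/∂x = -6
∂f/∂y = 0
∂f/∂z = -3
∇f = (-6, 0, -3)
At (-2, 1, 3): (-6, 0, -3).

(-6, 0, -3)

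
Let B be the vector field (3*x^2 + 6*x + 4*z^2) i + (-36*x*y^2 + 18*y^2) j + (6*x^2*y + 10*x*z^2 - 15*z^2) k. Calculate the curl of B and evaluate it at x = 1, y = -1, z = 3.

(6, -54, -36)

(∇×B)₁ = ∂B₃/∂y − ∂B₂/∂z = 6*x^2
(∇×B)₂ = ∂B₁/∂z − ∂B₃/∂x = -12*x*y - 10*z^2 + 8*z
(∇×B)₃ = ∂B₂/∂x − ∂B₁/∂y = -36*y^2
∇×B = (6*x^2, -12*x*y - 10*z^2 + 8*z, -36*y^2)
At (1, -1, 3): (6, -54, -36).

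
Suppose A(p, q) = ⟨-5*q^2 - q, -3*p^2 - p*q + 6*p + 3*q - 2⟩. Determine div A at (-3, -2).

6

∂A₁/∂p = 0
∂A₂/∂q = -p + 3
∇·A = -p + 3
At (-3, -2): 6.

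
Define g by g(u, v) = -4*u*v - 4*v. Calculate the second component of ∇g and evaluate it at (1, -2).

(∇g)_2 = ∂g/∂v = -4*u - 4
At (1, -2): -8.

-8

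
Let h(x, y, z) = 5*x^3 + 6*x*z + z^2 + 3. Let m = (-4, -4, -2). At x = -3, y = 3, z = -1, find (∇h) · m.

-476

∂h/∂x = 15*x^2 + 6*z
∂h/∂y = 0
∂h/∂z = 6*x + 2*z
∇h at (-3, 3, -1) = (129, 0, -20)
∇h · m = (129)(-4) + (0)(-4) + (-20)(-2) = -476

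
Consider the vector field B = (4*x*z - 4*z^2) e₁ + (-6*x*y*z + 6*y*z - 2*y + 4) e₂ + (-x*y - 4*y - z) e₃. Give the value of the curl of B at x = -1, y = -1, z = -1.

(9, 3, -6)

(∇×B)₁ = ∂B₃/∂y − ∂B₂/∂z = 6*x*y - x - 6*y - 4
(∇×B)₂ = ∂B₁/∂z − ∂B₃/∂x = 4*x + y - 8*z
(∇×B)₃ = ∂B₂/∂x − ∂B₁/∂y = -6*y*z
∇×B = (6*x*y - x - 6*y - 4, 4*x + y - 8*z, -6*y*z)
At (-1, -1, -1): (9, 3, -6).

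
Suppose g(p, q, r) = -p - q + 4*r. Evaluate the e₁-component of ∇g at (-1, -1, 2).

-1

(∇g)_1 = ∂g/∂p = -1
At (-1, -1, 2): -1.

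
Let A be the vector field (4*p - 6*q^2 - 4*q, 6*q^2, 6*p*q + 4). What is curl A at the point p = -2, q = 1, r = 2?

(∇×A)₁ = ∂A₃/∂q − ∂A₂/∂r = 6*p
(∇×A)₂ = ∂A₁/∂r − ∂A₃/∂p = -6*q
(∇×A)₃ = ∂A₂/∂p − ∂A₁/∂q = 12*q + 4
∇×A = (6*p, -6*q, 12*q + 4)
At (-2, 1, 2): (-12, -6, 16).

(-12, -6, 16)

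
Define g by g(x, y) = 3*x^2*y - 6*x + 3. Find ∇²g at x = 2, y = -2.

∂²g/∂x² = 6*y
∂²g/∂y² = 0
∇²g = 6*y
At (2, -2): -12.

-12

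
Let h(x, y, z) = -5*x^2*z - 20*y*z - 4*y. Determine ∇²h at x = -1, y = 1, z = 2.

-20

∂²h/∂x² = -10*z
∂²h/∂y² = 0
∂²h/∂z² = 0
∇²h = -10*z
At (-1, 1, 2): -20.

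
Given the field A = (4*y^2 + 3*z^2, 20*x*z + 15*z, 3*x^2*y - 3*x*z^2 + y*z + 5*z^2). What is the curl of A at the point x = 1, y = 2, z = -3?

(-35, -3, -76)

(∇×A)₁ = ∂A₃/∂y − ∂A₂/∂z = 3*x^2 - 20*x + z - 15
(∇×A)₂ = ∂A₁/∂z − ∂A₃/∂x = -6*x*y + 3*z^2 + 6*z
(∇×A)₃ = ∂A₂/∂x − ∂A₁/∂y = -8*y + 20*z
∇×A = (3*x^2 - 20*x + z - 15, -6*x*y + 3*z^2 + 6*z, -8*y + 20*z)
At (1, 2, -3): (-35, -3, -76).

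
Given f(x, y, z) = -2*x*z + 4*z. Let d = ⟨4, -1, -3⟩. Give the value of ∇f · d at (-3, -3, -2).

-14

∂f/∂x = -2*z
∂f/∂y = 0
∂f/∂z = -2*x + 4
∇f at (-3, -3, -2) = (4, 0, 10)
∇f · d = (4)(4) + (0)(-1) + (10)(-3) = -14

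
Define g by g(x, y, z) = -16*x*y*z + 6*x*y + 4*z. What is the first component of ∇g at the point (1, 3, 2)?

(∇g)_1 = ∂g/∂x = -16*y*z + 6*y
At (1, 3, 2): -78.

-78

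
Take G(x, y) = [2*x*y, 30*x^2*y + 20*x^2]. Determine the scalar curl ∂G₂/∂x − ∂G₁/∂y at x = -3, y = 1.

-294

∂G₂/∂x = 60*x*y + 40*x
∂G₁/∂y = 2*x
Scalar curl = 60*x*y + 38*x
At (-3, 1): -294.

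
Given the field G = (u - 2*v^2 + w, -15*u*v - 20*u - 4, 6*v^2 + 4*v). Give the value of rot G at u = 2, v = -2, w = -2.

(∇×G)₁ = ∂G₃/∂v − ∂G₂/∂w = 12*v + 4
(∇×G)₂ = ∂G₁/∂w − ∂G₃/∂u = 1
(∇×G)₃ = ∂G₂/∂u − ∂G₁/∂v = -11*v - 20
∇×G = (12*v + 4, 1, -11*v - 20)
At (2, -2, -2): (-20, 1, 2).

(-20, 1, 2)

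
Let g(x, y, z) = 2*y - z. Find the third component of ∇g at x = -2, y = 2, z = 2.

-1

(∇g)_3 = ∂g/∂z = -1
At (-2, 2, 2): -1.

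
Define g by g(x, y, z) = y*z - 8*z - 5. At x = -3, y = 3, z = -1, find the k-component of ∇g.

(∇g)_3 = ∂g/∂z = y - 8
At (-3, 3, -1): -5.

-5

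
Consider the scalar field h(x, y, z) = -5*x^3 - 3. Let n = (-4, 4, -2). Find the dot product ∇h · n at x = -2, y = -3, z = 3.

240

∂h/∂x = -15*x^2
∂h/∂y = 0
∂h/∂z = 0
∇h at (-2, -3, 3) = (-60, 0, 0)
∇h · n = (-60)(-4) + (0)(4) + (0)(-2) = 240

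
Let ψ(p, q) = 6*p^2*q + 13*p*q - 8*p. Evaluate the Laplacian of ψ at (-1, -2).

-24

∂²ψ/∂p² = 12*q
∂²ψ/∂q² = 0
∇²ψ = 12*q
At (-1, -2): -24.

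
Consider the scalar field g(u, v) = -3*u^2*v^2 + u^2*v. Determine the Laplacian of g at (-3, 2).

∂²g/∂u² = 2*v*(-3*v + 1)
∂²g/∂v² = -6*u^2
∇²g = -6*u^2 - 6*v^2 + 2*v
At (-3, 2): -74.

-74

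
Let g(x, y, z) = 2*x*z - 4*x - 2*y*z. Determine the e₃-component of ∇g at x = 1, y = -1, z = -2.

4

(∇g)_3 = ∂g/∂z = 2*x - 2*y
At (1, -1, -2): 4.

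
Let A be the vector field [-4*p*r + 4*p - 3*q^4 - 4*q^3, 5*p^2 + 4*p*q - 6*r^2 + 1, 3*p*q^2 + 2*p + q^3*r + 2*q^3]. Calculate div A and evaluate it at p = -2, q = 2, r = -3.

16

∂A₁/∂p = -4*r + 4
∂A₂/∂q = 4*p
∂A₃/∂r = q^3
∇·A = 4*p + q^3 - 4*r + 4
At (-2, 2, -3): 16.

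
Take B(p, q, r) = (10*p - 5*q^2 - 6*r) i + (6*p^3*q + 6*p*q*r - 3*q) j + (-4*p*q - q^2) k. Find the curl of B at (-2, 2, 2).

(28, 2, 188)

(∇×B)₁ = ∂B₃/∂q − ∂B₂/∂r = -6*p*q - 4*p - 2*q
(∇×B)₂ = ∂B₁/∂r − ∂B₃/∂p = 4*q - 6
(∇×B)₃ = ∂B₂/∂p − ∂B₁/∂q = 18*p^2*q + 6*q*r + 10*q
∇×B = (-6*p*q - 4*p - 2*q, 4*q - 6, 18*p^2*q + 6*q*r + 10*q)
At (-2, 2, 2): (28, 2, 188).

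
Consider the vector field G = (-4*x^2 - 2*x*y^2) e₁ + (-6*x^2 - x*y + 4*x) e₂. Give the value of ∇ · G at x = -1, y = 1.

7

∂G₁/∂x = -8*x - 2*y^2
∂G₂/∂y = -x
∇·G = -9*x - 2*y^2
At (-1, 1): 7.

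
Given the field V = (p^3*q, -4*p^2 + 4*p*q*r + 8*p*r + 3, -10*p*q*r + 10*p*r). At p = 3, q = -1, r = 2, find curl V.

(∇×V)₁ = ∂V₃/∂q − ∂V₂/∂r = -4*p*q - 10*p*r - 8*p
(∇×V)₂ = ∂V₁/∂r − ∂V₃/∂p = 10*q*r - 10*r
(∇×V)₃ = ∂V₂/∂p − ∂V₁/∂q = -p^3 - 8*p + 4*q*r + 8*r
∇×V = (-4*p*q - 10*p*r - 8*p, 10*q*r - 10*r, -p^3 - 8*p + 4*q*r + 8*r)
At (3, -1, 2): (-72, -40, -43).

(-72, -40, -43)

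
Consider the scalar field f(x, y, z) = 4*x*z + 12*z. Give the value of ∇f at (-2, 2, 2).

(8, 0, 4)

∂f/∂x = 4*z
∂f/∂y = 0
∂f/∂z = 4*x + 12
∇f = (4*z, 0, 4*x + 12)
At (-2, 2, 2): (8, 0, 4).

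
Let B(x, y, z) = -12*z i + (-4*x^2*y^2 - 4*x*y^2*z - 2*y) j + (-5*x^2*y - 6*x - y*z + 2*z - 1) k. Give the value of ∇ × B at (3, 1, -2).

(-31, 24, -16)

(∇×B)₁ = ∂B₃/∂y − ∂B₂/∂z = -5*x^2 + 4*x*y^2 - z
(∇×B)₂ = ∂B₁/∂z − ∂B₃/∂x = 10*x*y - 6
(∇×B)₃ = ∂B₂/∂x − ∂B₁/∂y = -8*x*y^2 - 4*y^2*z
∇×B = (-5*x^2 + 4*x*y^2 - z, 10*x*y - 6, -8*x*y^2 - 4*y^2*z)
At (3, 1, -2): (-31, 24, -16).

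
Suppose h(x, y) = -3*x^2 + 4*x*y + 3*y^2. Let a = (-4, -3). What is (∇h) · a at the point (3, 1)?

∂h/∂x = -6*x + 4*y
∂h/∂y = 4*x + 6*y
∇h at (3, 1) = (-14, 18)
∇h · a = (-14)(-4) + (18)(-3) = 2

2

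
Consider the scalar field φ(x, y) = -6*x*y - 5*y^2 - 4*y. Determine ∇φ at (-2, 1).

(-6, -2)

∂φ/∂x = -6*y
∂φ/∂y = -6*x - 10*y - 4
∇φ = (-6*y, -6*x - 10*y - 4)
At (-2, 1): (-6, -2).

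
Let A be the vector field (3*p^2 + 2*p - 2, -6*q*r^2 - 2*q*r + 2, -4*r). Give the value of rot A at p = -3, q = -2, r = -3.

(68, 0, 0)

(∇×A)₁ = ∂A₃/∂q − ∂A₂/∂r = 12*q*r + 2*q
(∇×A)₂ = ∂A₁/∂r − ∂A₃/∂p = 0
(∇×A)₃ = ∂A₂/∂p − ∂A₁/∂q = 0
∇×A = (12*q*r + 2*q, 0, 0)
At (-3, -2, -3): (68, 0, 0).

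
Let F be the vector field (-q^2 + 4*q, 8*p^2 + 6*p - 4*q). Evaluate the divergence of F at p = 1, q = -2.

-4

∂F₁/∂p = 0
∂F₂/∂q = -4
∇·F = -4
At (1, -2): -4.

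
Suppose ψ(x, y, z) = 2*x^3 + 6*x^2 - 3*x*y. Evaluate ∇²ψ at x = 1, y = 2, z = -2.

24

∂²ψ/∂x² = 12*(x + 1)
∂²ψ/∂y² = 0
∂²ψ/∂z² = 0
∇²ψ = 12*x + 12
At (1, 2, -2): 24.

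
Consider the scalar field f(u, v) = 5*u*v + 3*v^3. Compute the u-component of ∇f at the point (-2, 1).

(∇f)_1 = ∂f/∂u = 5*v
At (-2, 1): 5.

5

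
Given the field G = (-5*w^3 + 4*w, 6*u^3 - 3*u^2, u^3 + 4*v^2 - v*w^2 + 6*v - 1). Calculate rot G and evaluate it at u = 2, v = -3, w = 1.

(∇×G)₁ = ∂G₃/∂v − ∂G₂/∂w = 8*v - w^2 + 6
(∇×G)₂ = ∂G₁/∂w − ∂G₃/∂u = -3*u^2 - 15*w^2 + 4
(∇×G)₃ = ∂G₂/∂u − ∂G₁/∂v = 18*u^2 - 6*u
∇×G = (8*v - w^2 + 6, -3*u^2 - 15*w^2 + 4, 18*u^2 - 6*u)
At (2, -3, 1): (-19, -23, 60).

(-19, -23, 60)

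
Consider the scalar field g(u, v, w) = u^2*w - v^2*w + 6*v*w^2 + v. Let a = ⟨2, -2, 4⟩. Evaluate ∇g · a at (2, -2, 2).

∂g/∂u = 2*u*w
∂g/∂v = -2*v*w + 6*w^2 + 1
∂g/∂w = u^2 - v^2 + 12*v*w
∇g at (2, -2, 2) = (8, 33, -48)
∇g · a = (8)(2) + (33)(-2) + (-48)(4) = -242

-242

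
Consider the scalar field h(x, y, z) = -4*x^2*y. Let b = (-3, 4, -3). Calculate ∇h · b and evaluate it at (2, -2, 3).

∂h/∂x = -8*x*y
∂h/∂y = -4*x^2
∂h/∂z = 0
∇h at (2, -2, 3) = (32, -16, 0)
∇h · b = (32)(-3) + (-16)(4) + (0)(-3) = -160

-160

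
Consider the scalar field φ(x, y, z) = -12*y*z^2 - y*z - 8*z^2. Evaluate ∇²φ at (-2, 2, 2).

-64

∂²φ/∂x² = 0
∂²φ/∂y² = 0
∂²φ/∂z² = -8*(3*y + 2)
∇²φ = -24*y - 16
At (-2, 2, 2): -64.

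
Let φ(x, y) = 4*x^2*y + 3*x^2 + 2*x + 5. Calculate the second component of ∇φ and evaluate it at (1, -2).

4

(∇φ)_2 = ∂φ/∂y = 4*x^2
At (1, -2): 4.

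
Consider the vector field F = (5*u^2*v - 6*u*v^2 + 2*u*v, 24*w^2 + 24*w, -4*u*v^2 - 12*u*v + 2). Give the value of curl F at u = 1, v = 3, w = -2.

(∇×F)₁ = ∂F₃/∂v − ∂F₂/∂w = -8*u*v - 12*u - 48*w - 24
(∇×F)₂ = ∂F₁/∂w − ∂F₃/∂u = 4*v^2 + 12*v
(∇×F)₃ = ∂F₂/∂u − ∂F₁/∂v = -5*u^2 + 12*u*v - 2*u
∇×F = (-8*u*v - 12*u - 48*w - 24, 4*v^2 + 12*v, -5*u^2 + 12*u*v - 2*u)
At (1, 3, -2): (36, 72, 29).

(36, 72, 29)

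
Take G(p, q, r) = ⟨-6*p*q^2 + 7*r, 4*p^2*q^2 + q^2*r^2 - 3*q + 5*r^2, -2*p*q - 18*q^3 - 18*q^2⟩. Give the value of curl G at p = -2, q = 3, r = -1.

(∇×G)₁ = ∂G₃/∂q − ∂G₂/∂r = -2*p - 2*q^2*r - 54*q^2 - 36*q - 10*r
(∇×G)₂ = ∂G₁/∂r − ∂G₃/∂p = 2*q + 7
(∇×G)₃ = ∂G₂/∂p − ∂G₁/∂q = 8*p*q^2 + 12*p*q
∇×G = (-2*p - 2*q^2*r - 54*q^2 - 36*q - 10*r, 2*q + 7, 8*p*q^2 + 12*p*q)
At (-2, 3, -1): (-562, 13, -216).

(-562, 13, -216)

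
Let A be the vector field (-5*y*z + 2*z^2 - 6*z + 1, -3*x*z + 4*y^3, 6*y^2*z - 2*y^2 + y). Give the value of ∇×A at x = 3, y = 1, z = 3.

(∇×A)₁ = ∂A₃/∂y − ∂A₂/∂z = 3*x + 12*y*z - 4*y + 1
(∇×A)₂ = ∂A₁/∂z − ∂A₃/∂x = -5*y + 4*z - 6
(∇×A)₃ = ∂A₂/∂x − ∂A₁/∂y = 2*z
∇×A = (3*x + 12*y*z - 4*y + 1, -5*y + 4*z - 6, 2*z)
At (3, 1, 3): (42, 1, 6).

(42, 1, 6)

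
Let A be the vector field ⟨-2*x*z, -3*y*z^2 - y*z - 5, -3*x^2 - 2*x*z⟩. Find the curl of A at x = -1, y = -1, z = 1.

(-7, -2, 0)

(∇×A)₁ = ∂A₃/∂y − ∂A₂/∂z = 6*y*z + y
(∇×A)₂ = ∂A₁/∂z − ∂A₃/∂x = 4*x + 2*z
(∇×A)₃ = ∂A₂/∂x − ∂A₁/∂y = 0
∇×A = (6*y*z + y, 4*x + 2*z, 0)
At (-1, -1, 1): (-7, -2, 0).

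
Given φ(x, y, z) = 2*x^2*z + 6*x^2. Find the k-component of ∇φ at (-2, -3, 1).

8

(∇φ)_3 = ∂φ/∂z = 2*x^2
At (-2, -3, 1): 8.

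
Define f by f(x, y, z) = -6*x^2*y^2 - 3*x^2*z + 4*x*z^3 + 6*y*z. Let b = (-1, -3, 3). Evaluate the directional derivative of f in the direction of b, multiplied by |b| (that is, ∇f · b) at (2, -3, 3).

216

∂f/∂x = -12*x*y^2 - 6*x*z + 4*z^3
∂f/∂y = -12*x^2*y + 6*z
∂f/∂z = -3*x^2 + 12*x*z^2 + 6*y
∇f at (2, -3, 3) = (-144, 162, 186)
∇f · b = (-144)(-1) + (162)(-3) + (186)(3) = 216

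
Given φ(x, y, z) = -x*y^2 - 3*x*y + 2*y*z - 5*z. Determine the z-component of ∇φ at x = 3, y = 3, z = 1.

(∇φ)_3 = ∂φ/∂z = 2*y - 5
At (3, 3, 1): 1.

1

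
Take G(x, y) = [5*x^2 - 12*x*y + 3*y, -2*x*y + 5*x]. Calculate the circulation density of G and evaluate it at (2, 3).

∂G₂/∂x = -2*y + 5
∂G₁/∂y = -12*x + 3
Scalar curl = 12*x - 2*y + 2
At (2, 3): 20.

20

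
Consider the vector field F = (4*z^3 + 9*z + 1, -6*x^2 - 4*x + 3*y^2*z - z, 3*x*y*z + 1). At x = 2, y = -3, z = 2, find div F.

-54

∂F₁/∂x = 0
∂F₂/∂y = 6*y*z
∂F₃/∂z = 3*x*y
∇·F = 3*x*y + 6*y*z
At (2, -3, 2): -54.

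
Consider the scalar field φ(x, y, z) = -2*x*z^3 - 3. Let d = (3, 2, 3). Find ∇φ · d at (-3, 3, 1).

48

∂φ/∂x = -2*z^3
∂φ/∂y = 0
∂φ/∂z = -6*x*z^2
∇φ at (-3, 3, 1) = (-2, 0, 18)
∇φ · d = (-2)(3) + (0)(2) + (18)(3) = 48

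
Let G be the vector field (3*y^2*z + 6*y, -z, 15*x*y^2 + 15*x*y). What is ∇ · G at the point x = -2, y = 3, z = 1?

∂G₁/∂x = 0
∂G₂/∂y = 0
∂G₃/∂z = 0
∇·G = 0
At (-2, 3, 1): 0.

0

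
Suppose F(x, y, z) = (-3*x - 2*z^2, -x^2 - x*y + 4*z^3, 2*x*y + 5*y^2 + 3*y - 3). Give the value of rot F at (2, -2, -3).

(-121, 16, -2)

(∇×F)₁ = ∂F₃/∂y − ∂F₂/∂z = 2*x + 10*y - 12*z^2 + 3
(∇×F)₂ = ∂F₁/∂z − ∂F₃/∂x = -2*y - 4*z
(∇×F)₃ = ∂F₂/∂x − ∂F₁/∂y = -2*x - y
∇×F = (2*x + 10*y - 12*z^2 + 3, -2*y - 4*z, -2*x - y)
At (2, -2, -3): (-121, 16, -2).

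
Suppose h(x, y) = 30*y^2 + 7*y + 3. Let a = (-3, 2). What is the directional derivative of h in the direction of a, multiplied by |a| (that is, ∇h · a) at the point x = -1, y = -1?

∂h/∂x = 0
∂h/∂y = 60*y + 7
∇h at (-1, -1) = (0, -53)
∇h · a = (0)(-3) + (-53)(2) = -106

-106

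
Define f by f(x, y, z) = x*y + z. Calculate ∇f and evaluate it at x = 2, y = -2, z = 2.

∂f/∂x = y
∂f/∂y = x
∂f/∂z = 1
∇f = (y, x, 1)
At (2, -2, 2): (-2, 2, 1).

(-2, 2, 1)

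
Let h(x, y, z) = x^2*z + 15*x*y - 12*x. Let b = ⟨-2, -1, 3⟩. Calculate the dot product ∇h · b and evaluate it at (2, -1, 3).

12

∂h/∂x = 2*x*z + 15*y - 12
∂h/∂y = 15*x
∂h/∂z = x^2
∇h at (2, -1, 3) = (-15, 30, 4)
∇h · b = (-15)(-2) + (30)(-1) + (4)(3) = 12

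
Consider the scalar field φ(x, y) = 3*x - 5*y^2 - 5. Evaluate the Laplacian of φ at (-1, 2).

-10

∂²φ/∂x² = 0
∂²φ/∂y² = -10
∇²φ = -10
At (-1, 2): -10.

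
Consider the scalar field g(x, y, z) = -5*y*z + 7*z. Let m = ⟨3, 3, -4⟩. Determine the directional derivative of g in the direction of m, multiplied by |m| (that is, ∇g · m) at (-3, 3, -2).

∂g/∂x = 0
∂g/∂y = -5*z
∂g/∂z = -5*y + 7
∇g at (-3, 3, -2) = (0, 10, -8)
∇g · m = (0)(3) + (10)(3) + (-8)(-4) = 62

62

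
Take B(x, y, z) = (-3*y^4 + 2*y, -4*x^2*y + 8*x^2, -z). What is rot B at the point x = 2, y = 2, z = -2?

(0, 0, 94)

(∇×B)₁ = ∂B₃/∂y − ∂B₂/∂z = 0
(∇×B)₂ = ∂B₁/∂z − ∂B₃/∂x = 0
(∇×B)₃ = ∂B₂/∂x − ∂B₁/∂y = -8*x*y + 16*x + 12*y^3 - 2
∇×B = (0, 0, -8*x*y + 16*x + 12*y^3 - 2)
At (2, 2, -2): (0, 0, 94).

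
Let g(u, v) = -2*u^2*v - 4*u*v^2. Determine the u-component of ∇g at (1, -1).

(∇g)_1 = ∂g/∂u = -4*u*v - 4*v^2
At (1, -1): 0.

0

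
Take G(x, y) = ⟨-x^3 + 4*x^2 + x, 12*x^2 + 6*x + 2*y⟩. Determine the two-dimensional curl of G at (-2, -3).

-42

∂G₂/∂x = 24*x + 6
∂G₁/∂y = 0
Scalar curl = 24*x + 6
At (-2, -3): -42.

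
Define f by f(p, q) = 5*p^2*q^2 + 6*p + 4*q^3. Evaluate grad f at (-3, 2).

(-114, 228)

∂f/∂p = 10*p*q^2 + 6
∂f/∂q = 10*p^2*q + 12*q^2
∇f = (10*p*q^2 + 6, 10*p^2*q + 12*q^2)
At (-3, 2): (-114, 228).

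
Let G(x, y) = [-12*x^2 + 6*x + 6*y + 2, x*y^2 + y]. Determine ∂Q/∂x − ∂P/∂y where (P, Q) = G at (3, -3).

∂G₂/∂x = y^2
∂G₁/∂y = 6
Scalar curl = y^2 - 6
At (3, -3): 3.

3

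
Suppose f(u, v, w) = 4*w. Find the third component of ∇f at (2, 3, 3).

(∇f)_3 = ∂f/∂w = 4
At (2, 3, 3): 4.

4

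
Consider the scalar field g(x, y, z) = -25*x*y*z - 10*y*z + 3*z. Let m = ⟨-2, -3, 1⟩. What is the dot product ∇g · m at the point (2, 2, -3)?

∂g/∂x = -25*y*z
∂g/∂y = -25*x*z - 10*z
∂g/∂z = -25*x*y - 10*y + 3
∇g at (2, 2, -3) = (150, 180, -117)
∇g · m = (150)(-2) + (180)(-3) + (-117)(1) = -957

-957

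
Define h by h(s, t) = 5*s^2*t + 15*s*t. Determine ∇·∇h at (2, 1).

10

∂²h/∂s² = 10*t
∂²h/∂t² = 0
∇²h = 10*t
At (2, 1): 10.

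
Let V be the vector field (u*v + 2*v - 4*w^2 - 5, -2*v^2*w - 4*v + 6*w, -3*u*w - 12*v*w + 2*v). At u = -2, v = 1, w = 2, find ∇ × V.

(-26, -10, 0)

(∇×V)₁ = ∂V₃/∂v − ∂V₂/∂w = 2*v^2 - 12*w - 4
(∇×V)₂ = ∂V₁/∂w − ∂V₃/∂u = -5*w
(∇×V)₃ = ∂V₂/∂u − ∂V₁/∂v = -u - 2
∇×V = (2*v^2 - 12*w - 4, -5*w, -u - 2)
At (-2, 1, 2): (-26, -10, 0).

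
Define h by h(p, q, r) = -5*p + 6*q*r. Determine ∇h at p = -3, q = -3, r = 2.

∂h/∂p = -5
∂h/∂q = 6*r
∂h/∂r = 6*q
∇h = (-5, 6*r, 6*q)
At (-3, -3, 2): (-5, 12, -18).

(-5, 12, -18)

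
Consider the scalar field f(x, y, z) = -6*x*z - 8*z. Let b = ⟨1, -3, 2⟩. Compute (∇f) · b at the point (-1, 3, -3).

14

∂f/∂x = -6*z
∂f/∂y = 0
∂f/∂z = -6*x - 8
∇f at (-1, 3, -3) = (18, 0, -2)
∇f · b = (18)(1) + (0)(-3) + (-2)(2) = 14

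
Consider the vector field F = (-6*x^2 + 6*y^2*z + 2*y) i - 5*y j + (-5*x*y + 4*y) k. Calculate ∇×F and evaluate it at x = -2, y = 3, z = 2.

(∇×F)₁ = ∂F₃/∂y − ∂F₂/∂z = -5*x + 4
(∇×F)₂ = ∂F₁/∂z − ∂F₃/∂x = 6*y^2 + 5*y
(∇×F)₃ = ∂F₂/∂x − ∂F₁/∂y = -12*y*z - 2
∇×F = (-5*x + 4, 6*y^2 + 5*y, -12*y*z - 2)
At (-2, 3, 2): (14, 69, -74).

(14, 69, -74)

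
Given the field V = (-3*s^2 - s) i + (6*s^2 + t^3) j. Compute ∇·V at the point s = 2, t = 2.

-1

∂V₁/∂s = -6*s - 1
∂V₂/∂t = 3*t^2
∇·V = -6*s + 3*t^2 - 1
At (2, 2): -1.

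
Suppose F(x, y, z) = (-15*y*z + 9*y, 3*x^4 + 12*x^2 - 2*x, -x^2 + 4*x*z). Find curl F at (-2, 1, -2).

(0, -11, -185)

(∇×F)₁ = ∂F₃/∂y − ∂F₂/∂z = 0
(∇×F)₂ = ∂F₁/∂z − ∂F₃/∂x = 2*x - 15*y - 4*z
(∇×F)₃ = ∂F₂/∂x − ∂F₁/∂y = 12*x^3 + 24*x + 15*z - 11
∇×F = (0, 2*x - 15*y - 4*z, 12*x^3 + 24*x + 15*z - 11)
At (-2, 1, -2): (0, -11, -185).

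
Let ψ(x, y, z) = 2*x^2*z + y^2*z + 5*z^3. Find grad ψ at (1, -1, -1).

(-4, 2, 18)

∂ψ/∂x = 4*x*z
∂ψ/∂y = 2*y*z
∂ψ/∂z = 2*x^2 + y^2 + 15*z^2
∇ψ = (4*x*z, 2*y*z, 2*x^2 + y^2 + 15*z^2)
At (1, -1, -1): (-4, 2, 18).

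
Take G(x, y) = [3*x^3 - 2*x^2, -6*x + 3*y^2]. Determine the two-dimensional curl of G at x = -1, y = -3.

∂G₂/∂x = -6
∂G₁/∂y = 0
Scalar curl = -6
At (-1, -3): -6.

-6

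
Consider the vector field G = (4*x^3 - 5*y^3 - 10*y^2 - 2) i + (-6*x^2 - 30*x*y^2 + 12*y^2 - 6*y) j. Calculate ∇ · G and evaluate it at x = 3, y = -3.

∂G₁/∂x = 12*x^2
∂G₂/∂y = -60*x*y + 24*y - 6
∇·G = 12*x^2 - 60*x*y + 24*y - 6
At (3, -3): 570.

570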